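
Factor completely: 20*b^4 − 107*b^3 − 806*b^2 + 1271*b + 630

(4*b − 7)*(5*b + 2)*(b + 5)*(b − 9)

By the rational root theorem, b = −2/5 is a root, so (5*b + 2) is a factor; dividing leaves 4*b^3 − 23*b^2 − 152*b + 315.
Then b = −5 is a root, so (b + 5) divides it; the quotient is 4*b^2 − 43*b + 63.
The remaining quadratic factors as (b − 9)(4*b − 7).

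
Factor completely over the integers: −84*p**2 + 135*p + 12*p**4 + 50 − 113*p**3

Trying the rational-root candidates, p = −5/4 is a root, so (4*p + 5) is a factor; dividing leaves 3*p**3 − 32*p**2 + 19*p + 10.
Then p = 1 is a root, giving the factor (p − 1) and quotient 3*p**2 − 29*p − 10.
The remaining quadratic factors as (p − 10)(3*p + 1).

(3*p + 1)*(4*p + 5)*(p − 1)*(p − 10)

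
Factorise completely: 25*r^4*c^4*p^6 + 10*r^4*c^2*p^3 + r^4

Every term has a factor of r^4; factoring it out leaves 25*c^4*p^6 + 10*c^2*p^3 + 1.
Recognize a perfect-square trinomial with the parts 1 and 5*c^2*p^3.

r^4*(5*c^2*p^3 + 1)^2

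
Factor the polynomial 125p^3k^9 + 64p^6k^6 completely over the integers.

k^6p^3(4p + 5k)(16p^2 - 20pk + 25k^2)

Factor out p^3k^6 first: what remains is 64p^3 + 125k^3.
Recognize a sum of cubes with the parts 5k and 4p.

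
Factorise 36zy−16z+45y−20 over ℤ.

Group as (36zy−16z) + (45y−20) = 4z(9y−4) + 5(9y−4).
Both groups share the factor (9y−4).

(4z+5)(9y−4)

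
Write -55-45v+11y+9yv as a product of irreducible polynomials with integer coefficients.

Group as (9yv+11y) + (-45v-55) = y(9v+11) - 5(9v+11).
Both groups share the factor (9v+11).

(9v+11)(y-5)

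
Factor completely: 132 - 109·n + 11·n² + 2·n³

Trying the rational-root candidates, n = -11 is a root, so (n + 11) divides it; the quotient is 2·n² - 11·n + 12.
The remaining quadratic factors as (2·n - 3)(n - 4).

(2·n - 3)·(n + 11)·(n - 4)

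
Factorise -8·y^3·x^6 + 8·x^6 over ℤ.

-8·x^6·(y - 1)·(y^2 + y + 1)

Pull out the common factor 8·x^6, leaving -y^3 + 1.
Recognize a difference of cubes with the parts 1 and y.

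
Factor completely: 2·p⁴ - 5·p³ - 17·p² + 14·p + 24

(2·p - 3)·(p + 1)·(p + 2)·(p - 4)

Among the possible rational roots, p = 4 is a root, so (p - 4) divides it; the quotient is 2·p³ + 3·p² - 5·p - 6.
Next, p = -2 is a root, giving the factor (p + 2) and quotient 2·p² - p - 3.
The remaining quadratic factors as (p + 1)(2·p - 3).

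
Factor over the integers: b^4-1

(b+1)(b-1)(b^2+1)

(b)⁴ − (1)⁴ = ((b)² − (1)²)((b)² + (1)²); the first factor splits again, the second (b^2+1) is irreducible.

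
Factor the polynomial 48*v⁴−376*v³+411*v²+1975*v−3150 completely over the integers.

(3*v−10)*(4*v+9)*(4*v−7)*(v−5)

Among the possible rational roots, v = −9/4 is a root, giving the factor (4*v+9) and quotient 12*v³−121*v²+375*v−350.
Next, v = 10/3 is a root, so (3*v−10) is a factor; dividing leaves 4*v²−27*v+35.
The remaining quadratic factors as (4*v−7)(v−5).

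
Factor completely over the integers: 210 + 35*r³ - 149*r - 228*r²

Among the possible rational roots, r = 5/7 is a root, so (7*r - 5) is a factor; dividing leaves 5*r² - 29*r - 42.
The remaining quadratic factors as (5*r + 6)(r - 7).

(5*r + 6)*(7*r - 5)*(r - 7)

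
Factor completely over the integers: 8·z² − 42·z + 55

(2·z − 5)·(4·z − 11)

Need a pair with product 8·55 = 440 and sum −42: that's −22 and −20.
Split the middle term: 8·z² − 22·z − 20·z + 55 = 2·z·(4·z − 11) − 5·(4·z − 11).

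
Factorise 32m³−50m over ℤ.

Pull out the common factor 2m; 16m²−25 is a difference of squares.

2m(4m+5)(4m−5)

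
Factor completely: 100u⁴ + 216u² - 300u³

Pull out the common factor 4u², then factor the remaining trinomial.

4u²(5u - 6)(5u - 9)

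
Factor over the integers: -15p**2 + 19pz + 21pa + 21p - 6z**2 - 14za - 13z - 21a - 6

-(5p - 3z - 7a - 2)(3p - 2z - 3)

Group: -5p(3p - 2z - 3) + (3z + 7a + 2)(3p - 2z - 3); both groups contain (3p - 2z - 3).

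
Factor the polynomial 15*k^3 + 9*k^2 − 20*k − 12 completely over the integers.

(5*k + 3)*(3*k^2 − 4)

Group as (15*k^3 − 20*k) + (9*k^2 − 12) = 5*k*(3*k^2 − 4) + 3*(3*k^2 − 4).
Both groups share the factor (3*k^2 − 4).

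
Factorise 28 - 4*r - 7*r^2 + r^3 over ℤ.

Among the possible rational roots, r = 2 is a root, so (r - 2) is a factor; dividing leaves r^2 - 5*r - 14.
The remaining quadratic factors as (r - 7)(r + 2).

(r + 2)*(r - 2)*(r - 7)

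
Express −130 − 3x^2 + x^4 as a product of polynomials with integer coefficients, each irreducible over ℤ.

(x^2 + 10)(x^2 − 13)

Substitute u = x^2 to get a quadratic in u, then factor.
x^2 + 10 is irreducible over ℤ (always positive, so no real roots).
x^2 − 13 is irreducible over ℤ (13 is not a perfect square).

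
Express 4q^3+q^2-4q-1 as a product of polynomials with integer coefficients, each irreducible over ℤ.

Trying the rational-root candidates, q = -1 is a root, so (q+1) is a factor; dividing leaves 4q^2-3q-1.
The remaining quadratic factors as (q-1)(4q+1).

(4q+1)(q+1)(q-1)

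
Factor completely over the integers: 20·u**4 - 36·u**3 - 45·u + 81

Group as (20·u**4 - 45·u) + (-36·u**3 + 81) = 5·u·(4·u**3 - 9) - 9·(4·u**3 - 9).
Both groups share the factor (4·u**3 - 9).

(5·u - 9)·(4·u**3 - 9)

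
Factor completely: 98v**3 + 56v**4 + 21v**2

7v**2(2v + 3)(4v + 1)

Pull out the common factor 7v**2, then factor the remaining trinomial.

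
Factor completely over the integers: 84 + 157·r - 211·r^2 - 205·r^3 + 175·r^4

Among the possible rational roots, r = 1 is a root, so (r - 1) is a factor; dividing leaves 175·r^3 - 30·r^2 - 241·r - 84.
Then r = -4/5 is a root, so (5·r + 4) is a factor; dividing leaves 35·r^2 - 34·r - 21.
The remaining quadratic factors as (7·r + 3)(5·r - 7).

(5·r + 4)·(5·r - 7)·(7·r + 3)·(r - 1)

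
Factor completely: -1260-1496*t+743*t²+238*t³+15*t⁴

(3*t+2)*(5*t-9)*(t+10)*(t+7)

Testing divisors of the constant over divisors of the leading coefficient, t = 9/5 is a root, so (5*t-9) divides it; the quotient is 3*t³+53*t²+244*t+140.
Next, t = -7 is a root, so (t+7) divides it; the quotient is 3*t²+32*t+20.
The remaining quadratic factors as (3*t+2)(t+10).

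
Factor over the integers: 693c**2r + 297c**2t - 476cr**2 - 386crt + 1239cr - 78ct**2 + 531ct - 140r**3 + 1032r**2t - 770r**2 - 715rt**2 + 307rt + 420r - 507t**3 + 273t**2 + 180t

Group: 7r(99c**2 - 68cr - 26ct + 177c - 20r**2 + 156rt - 110r - 169t**2 + 91t + 60) + 3t(99c**2 - 68cr - 26ct + 177c - 20r**2 + 156rt - 110r - 169t**2 + 91t + 60); both groups contain (99c**2 - 68cr - 26ct + 177c - 20r**2 + 156rt - 110r - 169t**2 + 91t + 60), so (7r + 3t) is a factor with cofactor 99c**2 - 68cr - 26ct + 177c - 20r**2 + 156rt - 110r - 169t**2 + 91t + 60.
The cofactor groups again: 99c**2 - 68cr - 26ct + 177c - 20r**2 + 156rt - 110r - 169t**2 + 91t + 60 = 9c(11c - 10r + 13t + 5) + (2r - 13t + 12)(11c - 10r + 13t + 5); both groups contain (11c - 10r + 13t + 5), giving (9c + 2r - 13t + 12)(11c - 10r + 13t + 5).

(11c - 10r + 13t + 5)(7r + 3t)(9c + 2r - 13t + 12)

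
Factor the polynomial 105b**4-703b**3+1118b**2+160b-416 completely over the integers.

(3b-2)(5b-13)(7b+4)(b-4)

By the rational root theorem, b = 2/3 is a root, giving the factor (3b-2) and quotient 35b**3-211b**2+232b+208.
Then b = 13/5 is a root, giving the factor (5b-13) and quotient 7b**2-24b-16.
The remaining quadratic factors as (b-4)(7b+4).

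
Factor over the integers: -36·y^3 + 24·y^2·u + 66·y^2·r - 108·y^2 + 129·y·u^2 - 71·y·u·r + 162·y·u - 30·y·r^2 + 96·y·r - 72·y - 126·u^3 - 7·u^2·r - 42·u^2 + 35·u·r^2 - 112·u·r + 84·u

Group: 6·y·(-6·y^2 - 5·y·u + 6·y·r - 12·y + 14·u^2 - 7·u·r + 14·u) + (-9·u - 5·r + 6)·(-6·y^2 - 5·y·u + 6·y·r - 12·y + 14·u^2 - 7·u·r + 14·u); both groups contain (-6·y^2 - 5·y·u + 6·y·r - 12·y + 14·u^2 - 7·u·r + 14·u), so (6·y - 9·u - 5·r + 6) is a factor with cofactor -6·y^2 - 5·y·u + 6·y·r - 12·y + 14·u^2 - 7·u·r + 14·u.
The cofactor groups again: -6·y^2 - 5·y·u + 6·y·r - 12·y + 14·u^2 - 7·u·r + 14·u = -y·(6·y - 7·u) + (-2·u + r - 2)·(6·y - 7·u); both groups contain (6·y - 7·u), giving -(y + 2·u - r + 2)·(6·y - 7·u).

-(6·y - 9·u - 5·r + 6)·(6·y - 7·u)·(y + 2·u - r + 2)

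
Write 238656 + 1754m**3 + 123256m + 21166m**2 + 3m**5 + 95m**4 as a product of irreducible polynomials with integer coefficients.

By the rational root theorem, m = -8 is a root, so (m + 8) is a factor; dividing leaves 3m**4 + 71m**3 + 1186m**2 + 11678m + 29832.
Next, m = -11/3 is a root, giving the factor (3m + 11) and quotient m**3 + 20m**2 + 322m + 2712.
Then m = -12 is a root, giving the factor (m + 12) and quotient m**2 + 8m + 226.
The quadratic m**2 + 8m + 226 has discriminant -840 < 0 and is irreducible over ℤ.

(3m + 11)(m + 12)(m + 8)(m**2 + 8m + 226)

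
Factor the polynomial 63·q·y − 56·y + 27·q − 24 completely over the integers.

(7·y + 3)·(9·q − 8)

Group as (63·q·y + 27·q) + (−56·y − 24) = 9·q·(7·y + 3) − 8·(7·y + 3).
Both groups share the factor (7·y + 3).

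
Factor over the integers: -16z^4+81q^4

Write as (9q^2)² − (4z^2)², then factor 9q^2-4z^2 once more.

(3q+2z)(3q-2z)(9q^2+4z^2)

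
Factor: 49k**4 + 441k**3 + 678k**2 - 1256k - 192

(7k + 1)(7k - 8)(k + 4)(k + 6)

Among the possible rational roots, k = -1/7 is a root, so (7k + 1) is a factor; dividing leaves 7k**3 + 62k**2 + 88k - 192.
Next, k = -4 is a root, so (k + 4) is a factor; dividing leaves 7k**2 + 34k - 48.
The remaining quadratic factors as (k + 6)(7k - 8).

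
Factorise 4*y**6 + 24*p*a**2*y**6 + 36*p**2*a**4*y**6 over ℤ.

4*y**6*(3*p*a**2 + 1)**2

Every term has a factor of 4*y**6; factoring it out leaves 9*p**2*a**4 + 6*p*a**2 + 1.
Recognize a perfect-square trinomial with the parts 1 and 3*p*a**2.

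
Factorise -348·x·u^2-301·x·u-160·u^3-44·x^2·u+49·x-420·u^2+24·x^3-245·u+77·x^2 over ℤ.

(x-5·u)·(8·x+4·u+7)·(3·x+8·u+7)

Group: 8·x·(3·x^2-7·x·u+7·x-40·u^2-35·u) + (4·u+7)·(3·x^2-7·x·u+7·x-40·u^2-35·u); both groups contain (3·x^2-7·x·u+7·x-40·u^2-35·u), so (8·x+4·u+7) is a factor with cofactor 3·x^2-7·x·u+7·x-40·u^2-35·u.
The cofactor groups again: 3·x^2-7·x·u+7·x-40·u^2-35·u = x·(3·x+8·u+7) - 5·u·(3·x+8·u+7); both groups contain (3·x+8·u+7), giving (x-5·u)·(3·x+8·u+7).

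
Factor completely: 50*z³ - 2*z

Factor out 2*z, leaving 25*z² - 1, which is a difference of two squares.

2*z*(5*z + 1)*(5*z - 1)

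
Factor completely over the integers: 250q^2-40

10(5q+2)(5q-2)

Every term has a factor of 10. Then 25q^2-4 = (5q)² − (2)².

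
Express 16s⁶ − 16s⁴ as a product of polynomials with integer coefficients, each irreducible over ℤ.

Pull out the common factor 16s⁴, leaving s² − 1.
Recognize a difference of squares with the parts s and 1.

16s⁴(s + 1)(s − 1)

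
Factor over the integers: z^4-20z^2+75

Substitute u = z^2 to get a quadratic in u, then factor.
z^2-15 is irreducible over ℤ (15 is not a perfect square).
z^2-5 is irreducible over ℤ (5 is not a perfect square).

(z^2-15)(z^2-5)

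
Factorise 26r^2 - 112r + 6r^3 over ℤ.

Pull out the common factor 2r, then factor the remaining trinomial.

2r(3r - 8)(r + 7)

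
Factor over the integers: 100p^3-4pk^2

4p(5p-k)(5p+k)

Every term has a factor of 4p. Then 25p^2-k^2 = (5p)² − (k)².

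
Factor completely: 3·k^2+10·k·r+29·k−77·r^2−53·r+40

Group: 3·k·(k+7·r+8) + (−11·r+5)·(k+7·r+8); both groups contain (k+7·r+8).

(3·k−11·r+5)·(k+7·r+8)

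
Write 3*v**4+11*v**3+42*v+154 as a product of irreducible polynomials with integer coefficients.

Group as (3*v**4+42*v) + (11*v**3+154) = 3*v*(v**3+14) + 11*(v**3+14).
Both groups share the factor (v**3+14).

(3*v+11)*(v**3+14)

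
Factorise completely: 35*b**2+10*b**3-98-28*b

Group as (10*b**3-28*b) + (35*b**2-98) = 2*b*(5*b**2-14) + 7*(5*b**2-14).
Both groups share the factor (5*b**2-14).

(2*b+7)*(5*b**2-14)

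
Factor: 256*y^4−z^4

(4*y+z)*(4*y−z)*(16*y^2+z^2)

Write as (16*y^2)² − (z^2)², then factor 16*y^2−z^2 once more.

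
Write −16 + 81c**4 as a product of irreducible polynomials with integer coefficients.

Difference of squares twice: with A = 3c and B = 2, A⁴ − B⁴ = (A² − B²)(A² + B²), and A² − B² factors again.

(3c + 2)(3c − 2)(9c**2 + 4)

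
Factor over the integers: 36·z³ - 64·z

4·z·(3·z + 4)·(3·z - 4)

Every term has a factor of 4·z. Then 9·z² - 16 = (3·z)² − (4)².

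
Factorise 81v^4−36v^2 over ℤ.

Every term has a factor of 9v^2. Then 9v^2−4 = (3v)² − (2)².

9v^2(3v+2)(3v−2)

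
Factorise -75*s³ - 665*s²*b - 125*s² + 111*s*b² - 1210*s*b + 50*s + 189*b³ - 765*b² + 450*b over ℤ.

-(5*s - 3*b + 10)*(15*s + 7*b - 5)*(s + 9*b)

Group: 15*s*(-5*s² - 42*s*b - 10*s + 27*b² - 90*b) + (7*b - 5)*(-5*s² - 42*s*b - 10*s + 27*b² - 90*b); both groups contain (-5*s² - 42*s*b - 10*s + 27*b² - 90*b), so (15*s + 7*b - 5) is a factor with cofactor -5*s² - 42*s*b - 10*s + 27*b² - 90*b.
The cofactor groups again: -5*s² - 42*s*b - 10*s + 27*b² - 90*b = -5*s*(s + 9*b) + (3*b - 10)*(s + 9*b); both groups contain (s + 9*b), giving -(5*s - 3*b + 10)*(s + 9*b).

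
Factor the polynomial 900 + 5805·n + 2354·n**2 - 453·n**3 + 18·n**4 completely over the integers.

By the rational root theorem, n = -1/6 is a root, so (6·n + 1) is a factor; dividing leaves 3·n**3 - 76·n**2 + 405·n + 900.
Then n = 12 is a root, so (n - 12) divides it; the quotient is 3·n**2 - 40·n - 75.
The remaining quadratic factors as (3·n + 5)(n - 15).

(3·n + 5)·(6·n + 1)·(n - 12)·(n - 15)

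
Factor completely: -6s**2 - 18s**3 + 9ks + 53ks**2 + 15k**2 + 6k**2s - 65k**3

Group: k(-65k**2 + 71ks + 15k - 18s**2 - 6s) + s(-65k**2 + 71ks + 15k - 18s**2 - 6s); both groups contain (-65k**2 + 71ks + 15k - 18s**2 - 6s), so (k + s) is a factor with cofactor -65k**2 + 71ks + 15k - 18s**2 - 6s.
The cofactor groups again: -65k**2 + 71ks + 15k - 18s**2 - 6s = -5k(13k - 9s - 3) + 2s(13k - 9s - 3); both groups contain (13k - 9s - 3), giving -(5k - 2s)(13k - 9s - 3).

-(13k - 9s - 3)(5k - 2s)(k + s)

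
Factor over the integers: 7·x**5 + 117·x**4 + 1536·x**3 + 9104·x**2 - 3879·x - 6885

(7·x + 5)·(x + 9)·(x - 1)·(x**2 + 8·x + 153)

Testing divisors of the constant over divisors of the leading coefficient, x = 1 is a root, so (x - 1) is a factor; dividing leaves 7·x**4 + 124·x**3 + 1660·x**2 + 10764·x + 6885.
Then x = -5/7 is a root, giving the factor (7·x + 5) and quotient x**3 + 17·x**2 + 225·x + 1377.
Then x = -9 is a root, so (x + 9) divides it; the quotient is x**2 + 8·x + 153.
The quadratic x**2 + 8·x + 153 has discriminant -548 < 0 and is irreducible over ℤ.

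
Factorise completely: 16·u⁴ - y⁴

(2·u + y)·(2·u - y)·(4·u² + y²)

(2·u)⁴ − (y)⁴ = ((2·u)² − (y)²)((2·u)² + (y)²); the first factor splits again, the second (4·u² + y²) is irreducible.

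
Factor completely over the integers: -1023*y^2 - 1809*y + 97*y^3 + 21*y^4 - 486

(3*y + 1)*(7*y + 9)*(y + 9)*(y - 6)

Trying the rational-root candidates, y = -9/7 is a root, so (7*y + 9) is a factor; dividing leaves 3*y^3 + 10*y^2 - 159*y - 54.
Continuing, y = 6 is a root, so (y - 6) is a factor; dividing leaves 3*y^2 + 28*y + 9.
The remaining quadratic factors as (3*y + 1)(y + 9).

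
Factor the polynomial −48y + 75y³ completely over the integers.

Every term has a factor of 3y. Then 25y² − 16 = (5y)² − (4)².

3y(5y + 4)(5y − 4)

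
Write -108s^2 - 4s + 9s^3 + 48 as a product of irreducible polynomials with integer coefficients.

(3s + 2)(3s - 2)(s - 12)

Group as (9s^3 - 4s) + (-108s^2 + 48) = s(9s^2 - 4) - 12(9s^2 - 4).
Both groups share the factor (9s^2 - 4).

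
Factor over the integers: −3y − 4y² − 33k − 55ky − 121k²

Group: −11k(11k + y) + (−4y − 3)(11k + y); both groups contain (11k + y).

−(11k + 4y + 3)(11k + y)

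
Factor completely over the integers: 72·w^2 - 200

8·(3·w + 5)·(3·w - 5)

Factor out 8, leaving 9·w^2 - 25, which is a difference of two squares.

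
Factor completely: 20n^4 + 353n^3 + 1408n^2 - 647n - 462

By the rational root theorem, n = -2/5 is a root, so (5n + 2) is a factor; dividing leaves 4n^3 + 69n^2 + 254n - 231.
Then n = -11 is a root, so (n + 11) divides it; the quotient is 4n^2 + 25n - 21.
The remaining quadratic factors as (n + 7)(4n - 3).

(4n - 3)(5n + 2)(n + 11)(n + 7)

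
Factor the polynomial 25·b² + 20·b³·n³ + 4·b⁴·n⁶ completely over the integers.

Pull out the common factor b², leaving 4·b²·n⁶ + 20·b·n³ + 25.
Recognize a perfect-square trinomial with the parts 5 and 2·b·n³.

b²·(2·b·n³ + 5)²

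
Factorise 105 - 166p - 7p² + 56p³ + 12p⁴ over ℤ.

Testing divisors of the constant over divisors of the leading coefficient, p = -7/2 is a root, so (2p + 7) divides it; the quotient is 6p³ + 7p² - 28p + 15.
Continuing, p = -3 is a root, so (p + 3) is a factor; dividing leaves 6p² - 11p + 5.
The remaining quadratic factors as (p - 1)(6p - 5).

(2p + 7)(6p - 5)(p + 3)(p - 1)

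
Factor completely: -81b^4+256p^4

Difference of squares twice: with A = 4p and B = 3b, A⁴ − B⁴ = (A² − B²)(A² + B²), and A² − B² factors again.

(4p-3b)(4p+3b)(16p^2+9b^2)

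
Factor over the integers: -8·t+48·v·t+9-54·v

(6·v-1)·(8·t-9)

Group as (48·v·t-54·v) + (-8·t+9) = 6·v·(8·t-9) - (8·t-9).
Both groups share the factor (8·t-9).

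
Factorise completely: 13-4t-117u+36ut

Group as (36ut-117u) + (-4t+13) = 9u(4t-13) - (4t-13).
Both groups share the factor (4t-13).

(4t-13)(9u-1)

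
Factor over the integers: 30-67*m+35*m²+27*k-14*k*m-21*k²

-(3*k+5*m-6)*(7*k-7*m+5)

Group: -7*k*(3*k+5*m-6) + (7*m-5)*(3*k+5*m-6); both groups contain (3*k+5*m-6).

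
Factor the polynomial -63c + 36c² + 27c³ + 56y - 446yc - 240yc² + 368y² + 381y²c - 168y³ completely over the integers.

Group: 7y(-24y² + 51yc + 56y - 27c² - 63c) + (-c + 1)(-24y² + 51yc + 56y - 27c² - 63c); both groups contain (-24y² + 51yc + 56y - 27c² - 63c), so (7y - c + 1) is a factor with cofactor -24y² + 51yc + 56y - 27c² - 63c.
The cofactor groups again: -24y² + 51yc + 56y - 27c² - 63c = -8y(3y - 3c - 7) + 9c(3y - 3c - 7); both groups contain (3y - 3c - 7), giving -(8y - 9c)(3y - 3c - 7).

-(3y - 3c - 7)(8y - 9c)(7y - c + 1)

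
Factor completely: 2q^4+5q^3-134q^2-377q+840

By the rational root theorem, q = 3/2 is a root, so (2q-3) divides it; the quotient is q^3+4q^2-61q-280.
Next, q = -5 is a root, so (q+5) is a factor; dividing leaves q^2-q-56.
The remaining quadratic factors as (q+7)(q-8).

(2q-3)(q+5)(q+7)(q-8)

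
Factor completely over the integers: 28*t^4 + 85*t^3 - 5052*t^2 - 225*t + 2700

(4*t + 3)*(7*t - 5)*(t + 15)*(t - 12)

By the rational root theorem, t = 5/7 is a root, giving the factor (7*t - 5) and quotient 4*t^3 + 15*t^2 - 711*t - 540.
Continuing, t = 12 is a root, so (t - 12) divides it; the quotient is 4*t^2 + 63*t + 45.
The remaining quadratic factors as (4*t + 3)(t + 15).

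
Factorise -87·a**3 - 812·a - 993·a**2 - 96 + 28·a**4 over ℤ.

By the rational root theorem, a = 8 is a root, so (a - 8) is a factor; dividing leaves 28·a**3 + 137·a**2 + 103·a + 12.
Continuing, a = -1/7 is a root, giving the factor (7·a + 1) and quotient 4·a**2 + 19·a + 12.
The remaining quadratic factors as (4·a + 3)(a + 4).

(4·a + 3)·(7·a + 1)·(a + 4)·(a - 8)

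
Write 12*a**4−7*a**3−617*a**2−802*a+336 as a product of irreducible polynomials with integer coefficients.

(3*a−1)*(4*a+7)*(a+6)*(a−8)

By the rational root theorem, a = 8 is a root, so (a−8) divides it; the quotient is 12*a**3+89*a**2+95*a−42.
Next, a = −6 is a root, giving the factor (a+6) and quotient 12*a**2+17*a−7.
The remaining quadratic factors as (3*a−1)(4*a+7).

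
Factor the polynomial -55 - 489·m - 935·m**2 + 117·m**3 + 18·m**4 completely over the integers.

Among the possible rational roots, m = -11 is a root, giving the factor (m + 11) and quotient 18·m**3 - 81·m**2 - 44·m - 5.
Then m = -1/6 is a root, giving the factor (6·m + 1) and quotient 3·m**2 - 14·m - 5.
The remaining quadratic factors as (3·m + 1)(m - 5).

(3·m + 1)·(6·m + 1)·(m + 11)·(m - 5)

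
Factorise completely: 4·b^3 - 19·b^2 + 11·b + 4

(4·b + 1)·(b - 1)·(b - 4)

Among the possible rational roots, b = 4 is a root, so (b - 4) divides it; the quotient is 4·b^2 - 3·b - 1.
The remaining quadratic factors as (4·b + 1)(b - 1).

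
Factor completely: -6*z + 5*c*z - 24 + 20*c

(5*c - 6)*(z + 4)

Group as (5*c*z + 20*c) + (-6*z - 24) = 5*c*(z + 4) - 6*(z + 4).
Both groups share the factor (z + 4).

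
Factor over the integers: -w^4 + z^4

(z - w)·(z + w)·(z^2 + w^2)

Write as (z^2)² − (w^2)², then factor z^2 - w^2 once more.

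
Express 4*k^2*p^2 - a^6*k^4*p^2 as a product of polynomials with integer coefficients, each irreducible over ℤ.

Factor out k^2*p^2 first: what remains is -a^6*k^2 + 4.
Recognize a difference of squares with the parts 2 and a^3*k.

-k^2*p^2*(a^3*k + 2)*(a^3*k - 2)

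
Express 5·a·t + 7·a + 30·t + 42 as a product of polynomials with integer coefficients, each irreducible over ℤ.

Group as (5·a·t + 7·a) + (30·t + 42) = a·(5·t + 7) + 6·(5·t + 7).
Both groups share the factor (5·t + 7).

(5·t + 7)·(a + 6)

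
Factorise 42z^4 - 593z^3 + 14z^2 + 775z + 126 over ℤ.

Among the possible rational roots, z = -1 is a root, so (z + 1) divides it; the quotient is 42z^3 - 635z^2 + 649z + 126.
Continuing, z = 9/7 is a root, so (7z - 9) is a factor; dividing leaves 6z^2 - 83z - 14.
The remaining quadratic factors as (z - 14)(6z + 1).

(6z + 1)(7z - 9)(z + 1)(z - 14)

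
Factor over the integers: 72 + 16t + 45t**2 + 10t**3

Group as (10t**3 + 16t) + (45t**2 + 72) = 2t(5t**2 + 8) + 9(5t**2 + 8).
Both groups share the factor (5t**2 + 8).

(2t + 9)(5t**2 + 8)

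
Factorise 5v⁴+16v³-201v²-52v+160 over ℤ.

(5v-4)(v+1)(v+8)(v-5)

Testing divisors of the constant over divisors of the leading coefficient, v = 5 is a root, so (v-5) is a factor; dividing leaves 5v³+41v²+4v-32.
Continuing, v = -1 is a root, giving the factor (v+1) and quotient 5v²+36v-32.
The remaining quadratic factors as (v+8)(5v-4).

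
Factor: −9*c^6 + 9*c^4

−9*c^4*(c + 1)*(c − 1)

Pull out the common factor 9*c^4, leaving −c^2 + 1.
Recognize a difference of squares with the parts 1 and c.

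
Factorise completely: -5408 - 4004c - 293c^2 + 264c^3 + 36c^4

(2c + 13)(3c + 8)(6c + 13)(c - 4)

Among the possible rational roots, c = -8/3 is a root, so (3c + 8) is a factor; dividing leaves 12c^3 + 56c^2 - 247c - 676.
Continuing, c = -13/2 is a root, so (2c + 13) is a factor; dividing leaves 6c^2 - 11c - 52.
The remaining quadratic factors as (c - 4)(6c + 13).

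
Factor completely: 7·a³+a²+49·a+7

Group as (7·a³+49·a) + (a²+7) = 7·a·(a²+7) + (a²+7).
Both groups share the factor (a²+7).

(7·a+1)·(a²+7)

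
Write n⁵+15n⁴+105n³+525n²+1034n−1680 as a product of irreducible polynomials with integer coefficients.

(n+6)(n+7)(n−1)(n²+3n+40)

Testing divisors of the constant over divisors of the leading coefficient, n = 1 is a root, so (n−1) divides it; the quotient is n⁴+16n³+121n²+646n+1680.
Then n = −6 is a root, giving the factor (n+6) and quotient n³+10n²+61n+280.
Next, n = −7 is a root, giving the factor (n+7) and quotient n²+3n+40.
The quadratic n²+3n+40 has discriminant −151 < 0 and is irreducible over ℤ.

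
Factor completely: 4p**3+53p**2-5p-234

Among the possible rational roots, p = -9/4 is a root, so (4p+9) divides it; the quotient is p**2+11p-26.
The remaining quadratic factors as (p+13)(p-2).

(4p+9)(p+13)(p-2)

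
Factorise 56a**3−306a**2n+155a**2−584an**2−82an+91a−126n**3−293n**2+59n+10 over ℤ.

Group: 7a(8a**2−54an+21a−14n**2−31n+10) + (9n+1)(8a**2−54an+21a−14n**2−31n+10); both groups contain (8a**2−54an+21a−14n**2−31n+10), so (7a+9n+1) is a factor with cofactor 8a**2−54an+21a−14n**2−31n+10.
The cofactor groups again: 8a**2−54an+21a−14n**2−31n+10 = a(8a+2n+5) + (−7n+2)(8a+2n+5); both groups contain (8a+2n+5), giving (a−7n+2)(8a+2n+5).

(7a+9n+1)(8a+2n+5)(a−7n+2)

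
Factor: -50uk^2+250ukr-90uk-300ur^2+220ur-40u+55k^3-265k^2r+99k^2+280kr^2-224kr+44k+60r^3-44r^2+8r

-(10u-11k-2r)(5k-10r+4)(k-3r+1)

Group: k(-50uk+100ur-40u+55k^2-100kr+44k-20r^2+8r) + (-3r+1)(-50uk+100ur-40u+55k^2-100kr+44k-20r^2+8r); both groups contain (-50uk+100ur-40u+55k^2-100kr+44k-20r^2+8r), so (k-3r+1) is a factor with cofactor -50uk+100ur-40u+55k^2-100kr+44k-20r^2+8r.
The cofactor groups again: -50uk+100ur-40u+55k^2-100kr+44k-20r^2+8r = -10u(5k-10r+4) + (11k+2r)(5k-10r+4); both groups contain (5k-10r+4), giving -(10u-11k-2r)(5k-10r+4).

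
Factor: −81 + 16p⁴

Difference of squares twice: with A = 2p and B = 3, A⁴ − B⁴ = (A² − B²)(A² + B²), and A² − B² factors again.

(2p + 3)(2p − 3)(4p² + 9)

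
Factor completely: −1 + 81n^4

Write as (9n^2)² − (1)², then factor 9n^2 − 1 once more.

(3n + 1)(3n − 1)(9n^2 + 1)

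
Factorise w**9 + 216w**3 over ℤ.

w**3(w**2 + 6)(w**4 - 6w**2 + 36)

Factor out w**3 first: what remains is w**6 + 216.
Recognize a sum of cubes with the parts 6 and w**2.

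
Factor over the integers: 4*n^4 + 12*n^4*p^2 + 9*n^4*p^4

n^4*(3*p^2 + 2)^2

Factor out n^4 first: what remains is 9*p^4 + 12*p^2 + 4.
Recognize a perfect-square trinomial with the parts 2 and 3*p^2.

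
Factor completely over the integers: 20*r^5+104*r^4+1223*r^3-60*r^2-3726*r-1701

Testing divisors of the constant over divisors of the leading coefficient, r = 9/5 is a root, so (5*r-9) is a factor; dividing leaves 4*r^4+28*r^3+295*r^2+519*r+189.
Next, r = -1/2 is a root, giving the factor (2*r+1) and quotient 2*r^3+13*r^2+141*r+189.
Next, r = -3/2 is a root, giving the factor (2*r+3) and quotient r^2+5*r+63.
The quadratic r^2+5*r+63 has discriminant -227 < 0 and is irreducible over ℤ.

(2*r+1)*(2*r+3)*(5*r-9)*(r^2+5*r+63)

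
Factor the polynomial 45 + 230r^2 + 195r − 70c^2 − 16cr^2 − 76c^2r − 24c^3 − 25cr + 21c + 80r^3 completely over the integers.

−(4c + 8r + 3)(6c − 5r − 5)(c + 2r + 3)

Group: 4c(−6c^2 − 7cr − 13c + 10r^2 + 25r + 15) + (8r + 3)(−6c^2 − 7cr − 13c + 10r^2 + 25r + 15); both groups contain (−6c^2 − 7cr − 13c + 10r^2 + 25r + 15), so (4c + 8r + 3) is a factor with cofactor −6c^2 − 7cr − 13c + 10r^2 + 25r + 15.
The cofactor groups again: −6c^2 − 7cr − 13c + 10r^2 + 25r + 15 = −c(6c − 5r − 5) + (−2r − 3)(6c − 5r − 5); both groups contain (6c − 5r − 5), giving −(c + 2r + 3)(6c − 5r − 5).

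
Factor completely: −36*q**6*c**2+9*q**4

−9*q**4*(2*q*c+1)*(2*q*c−1)

Factor out 9*q**4 first: what remains is −4*q**2*c**2+1.
Recognize a difference of squares with the parts 1 and 2*q*c.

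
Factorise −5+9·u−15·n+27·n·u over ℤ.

Group as (27·n·u−15·n) + (9·u−5) = 3·n·(9·u−5) + (9·u−5).
Both groups share the factor (9·u−5).

(3·n+1)·(9·u−5)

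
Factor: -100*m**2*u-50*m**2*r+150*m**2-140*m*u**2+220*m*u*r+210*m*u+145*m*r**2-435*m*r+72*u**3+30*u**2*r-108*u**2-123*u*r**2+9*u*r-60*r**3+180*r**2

-(10*m-4*u-5*r)*(5*m+9*u-12*r)*(2*u+r-3)

Group: 10*m*(-10*m*u-5*m*r+15*m-18*u**2+15*u*r+27*u+12*r**2-36*r) + (-4*u-5*r)*(-10*m*u-5*m*r+15*m-18*u**2+15*u*r+27*u+12*r**2-36*r); both groups contain (-10*m*u-5*m*r+15*m-18*u**2+15*u*r+27*u+12*r**2-36*r), so (10*m-4*u-5*r) is a factor with cofactor -10*m*u-5*m*r+15*m-18*u**2+15*u*r+27*u+12*r**2-36*r.
The cofactor groups again: -10*m*u-5*m*r+15*m-18*u**2+15*u*r+27*u+12*r**2-36*r = -2*u*(5*m+9*u-12*r) + (-r+3)*(5*m+9*u-12*r); both groups contain (5*m+9*u-12*r), giving -(2*u+r-3)*(5*m+9*u-12*r).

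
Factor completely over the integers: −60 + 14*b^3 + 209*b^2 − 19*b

Trying the rational-root candidates, b = −15 is a root, so (b + 15) is a factor; dividing leaves 14*b^2 − b − 4.
The remaining quadratic factors as (7*b − 4)(2*b + 1).

(2*b + 1)*(7*b − 4)*(b + 15)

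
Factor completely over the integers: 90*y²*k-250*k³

Factor out 10*k, leaving 9*y²-25*k², which is a difference of two squares.

10*k*(3*y-5*k)*(3*y+5*k)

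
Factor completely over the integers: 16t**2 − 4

Pull out the common factor 4; 4t**2 − 1 is a difference of squares.

4(2t + 1)(2t − 1)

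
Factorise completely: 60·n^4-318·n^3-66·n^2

Pull out the common factor 6·n^2, then factor the remaining trinomial.

6·n^2·(2·n-11)·(5·n+1)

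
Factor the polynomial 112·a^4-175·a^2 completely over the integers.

Factor out 7·a^2, leaving 16·a^2-25, which is a difference of two squares.

7·a^2·(4·a+5)·(4·a-5)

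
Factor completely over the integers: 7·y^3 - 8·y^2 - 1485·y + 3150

(7·y - 15)·(y + 15)·(y - 14)

Trying the rational-root candidates, y = 14 is a root, giving the factor (y - 14) and quotient 7·y^2 + 90·y - 225.
The remaining quadratic factors as (7·y - 15)(y + 15).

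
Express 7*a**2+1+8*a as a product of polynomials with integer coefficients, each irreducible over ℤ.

(7*a+1)*(a+1)

Need a pair with product 7·1 = 7 and sum 8: that's 1 and 7.
Split the middle term: 7*a**2+a + 7*a+1 = a*(7*a+1) + (7*a+1).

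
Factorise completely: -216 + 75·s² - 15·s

3·(5·s + 8)·(5·s - 9)

Pull out the common factor 3, then factor the remaining trinomial.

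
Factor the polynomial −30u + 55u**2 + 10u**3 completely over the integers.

5u(2u − 1)(u + 6)

Pull out the common factor 5u, then factor the remaining trinomial.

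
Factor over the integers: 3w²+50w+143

(3w+11)(w+13)

Need a pair with product 3·143 = 429 and sum 50: that's 39 and 11.
Split the middle term: 3w²+39w + 11w+143 = 3w(w+13) + 11(w+13).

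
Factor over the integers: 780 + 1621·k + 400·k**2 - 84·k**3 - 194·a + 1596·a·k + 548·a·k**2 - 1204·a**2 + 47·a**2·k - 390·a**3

Group: 6·a·(-65·a**2 - 68·a·k - 244·a + 12·k**2 - 64·k - 195) + (-7·k - 4)·(-65·a**2 - 68·a·k - 244·a + 12·k**2 - 64·k - 195); both groups contain (-65·a**2 - 68·a·k - 244·a + 12·k**2 - 64·k - 195), so (6·a - 7·k - 4) is a factor with cofactor -65·a**2 - 68·a·k - 244·a + 12·k**2 - 64·k - 195.
The cofactor groups again: -65·a**2 - 68·a·k - 244·a + 12·k**2 - 64·k - 195 = -13·a·(5·a + 6·k + 13) + (2·k - 15)·(5·a + 6·k + 13); both groups contain (5·a + 6·k + 13), giving -(13·a - 2·k + 15)·(5·a + 6·k + 13).

-(13·a - 2·k + 15)·(5·a + 6·k + 13)·(6·a - 7·k - 4)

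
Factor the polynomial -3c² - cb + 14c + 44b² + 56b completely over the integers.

-(3c - 11b - 14)(c + 4b)

Group: -c(3c - 11b - 14) - 4b(3c - 11b - 14); both groups contain (3c - 11b - 14).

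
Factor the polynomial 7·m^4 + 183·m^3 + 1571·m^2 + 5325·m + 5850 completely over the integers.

Testing divisors of the constant over divisors of the leading coefficient, m = −13 is a root, so (m + 13) is a factor; dividing leaves 7·m^3 + 92·m^2 + 375·m + 450.
Continuing, m = −15/7 is a root, so (7·m + 15) is a factor; dividing leaves m^2 + 11·m + 30.
The remaining quadratic factors as (m + 5)(m + 6).

(7·m + 15)·(m + 13)·(m + 5)·(m + 6)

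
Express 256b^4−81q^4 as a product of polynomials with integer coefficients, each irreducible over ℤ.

Difference of squares twice: with A = 4b and B = 3q, A⁴ − B⁴ = (A² − B²)(A² + B²), and A² − B² factors again.

(4b+3q)(4b−3q)(16b^2+9q^2)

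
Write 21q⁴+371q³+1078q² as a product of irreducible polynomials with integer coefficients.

7q²(3q+11)(q+14)

Pull out the common factor 7q², then factor the remaining trinomial.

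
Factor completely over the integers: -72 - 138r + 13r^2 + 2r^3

(2r + 1)(r + 12)(r - 6)

Testing divisors of the constant over divisors of the leading coefficient, r = 6 is a root, giving the factor (r - 6) and quotient 2r^2 + 25r + 12.
The remaining quadratic factors as (2r + 1)(r + 12).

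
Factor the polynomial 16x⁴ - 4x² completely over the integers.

Factor out 4x², leaving 4x² - 1, which is a difference of two squares.

4x²(2x + 1)(2x - 1)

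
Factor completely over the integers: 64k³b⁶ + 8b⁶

8b⁶(2k + 1)(4k² - 2k + 1)

Pull out the common factor 8b⁶, leaving 8k³ + 1.
Recognize a sum of cubes with the parts 2k and 1.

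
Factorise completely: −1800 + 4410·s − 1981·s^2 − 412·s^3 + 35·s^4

Among the possible rational roots, s = 4/7 is a root, so (7·s − 4) divides it; the quotient is 5·s^3 − 56·s^2 − 315·s + 450.
Continuing, s = 6/5 is a root, so (5·s − 6) divides it; the quotient is s^2 − 10·s − 75.
The remaining quadratic factors as (s − 15)(s + 5).

(5·s − 6)·(7·s − 4)·(s + 5)·(s − 15)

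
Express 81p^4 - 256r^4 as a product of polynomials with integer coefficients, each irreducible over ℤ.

Difference of squares twice: with A = 3p and B = 4r, A⁴ − B⁴ = (A² − B²)(A² + B²), and A² − B² factors again.

(3p + 4r)(3p - 4r)(9p^2 + 16r^2)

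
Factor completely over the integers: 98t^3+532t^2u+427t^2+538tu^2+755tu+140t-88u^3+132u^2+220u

Group: t(98t^2+140tu+35t-22u^2+55u) + (4u+4)(98t^2+140tu+35t-22u^2+55u); both groups contain (98t^2+140tu+35t-22u^2+55u), so (t+4u+4) is a factor with cofactor 98t^2+140tu+35t-22u^2+55u.
The cofactor groups again: 98t^2+140tu+35t-22u^2+55u = 14t(7t+11u) + (-2u+5)(7t+11u); both groups contain (7t+11u), giving (14t-2u+5)(7t+11u).

(14t-2u+5)(7t+11u)(t+4u+4)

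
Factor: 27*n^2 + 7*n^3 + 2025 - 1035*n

Among the possible rational roots, n = -15 is a root, so (n + 15) divides it; the quotient is 7*n^2 - 78*n + 135.
The remaining quadratic factors as (n - 9)(7*n - 15).

(7*n - 15)*(n + 15)*(n - 9)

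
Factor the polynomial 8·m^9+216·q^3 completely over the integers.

Pull out the common factor 8, leaving 27·q^3+m^9.
Recognize a sum of cubes with the parts m^3 and 3·q.

8·(3·q+m^3)·(9·q^2-3·q·m^3+m^6)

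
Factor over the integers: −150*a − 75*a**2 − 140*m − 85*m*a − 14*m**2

Group: −14*m*(m + 5*a + 10) − 15*a*(m + 5*a + 10); both groups contain (m + 5*a + 10).

−(14*m + 15*a)*(m + 5*a + 10)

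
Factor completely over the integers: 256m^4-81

(4m+3)(4m-3)(16m^2+9)

(4m)⁴ − (3)⁴ = ((4m)² − (3)²)((4m)² + (3)²); the first factor splits again, the second (16m^2+9) is irreducible.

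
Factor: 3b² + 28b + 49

Need a pair with product 3·49 = 147 and sum 28: that's 7 and 21.
Split the middle term: 3b² + 7b + 21b + 49 = b(3b + 7) + 7(3b + 7).

(3b + 7)(b + 7)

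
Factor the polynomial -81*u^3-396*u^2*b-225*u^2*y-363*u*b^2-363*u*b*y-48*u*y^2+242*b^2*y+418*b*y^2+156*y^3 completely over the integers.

-(3*u+11*b+6*y)*(9*u+11*b+13*y)*(3*u-2*y)

Group: 3*u*(-27*u^2-132*u*b-93*u*y-121*b^2-209*b*y-78*y^2) - 2*y*(-27*u^2-132*u*b-93*u*y-121*b^2-209*b*y-78*y^2); both groups contain (-27*u^2-132*u*b-93*u*y-121*b^2-209*b*y-78*y^2), so (3*u-2*y) is a factor with cofactor -27*u^2-132*u*b-93*u*y-121*b^2-209*b*y-78*y^2.
The cofactor groups again: -27*u^2-132*u*b-93*u*y-121*b^2-209*b*y-78*y^2 = -3*u*(9*u+11*b+13*y) + (-11*b-6*y)*(9*u+11*b+13*y); both groups contain (9*u+11*b+13*y), giving -(3*u+11*b+6*y)*(9*u+11*b+13*y).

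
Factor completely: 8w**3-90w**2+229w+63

Trying the rational-root candidates, w = -1/4 is a root, so (4w+1) is a factor; dividing leaves 2w**2-23w+63.
The remaining quadratic factors as (2w-9)(w-7).

(2w-9)(4w+1)(w-7)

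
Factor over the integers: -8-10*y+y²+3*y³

(3*y+4)*(y+1)*(y-2)

Trying the rational-root candidates, y = -1 is a root, so (y+1) divides it; the quotient is 3*y²-2*y-8.
The remaining quadratic factors as (y-2)(3*y+4).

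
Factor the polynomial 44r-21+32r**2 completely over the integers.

(4r+7)(8r-3)

Need a pair with product 32·(-21) = -672 and sum 44: that's 56 and -12.
Split the middle term: 32r**2+56r - 12r-21 = 8r(4r+7) - 3(4r+7).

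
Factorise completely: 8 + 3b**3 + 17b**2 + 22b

Among the possible rational roots, b = −4 is a root, so (b + 4) is a factor; dividing leaves 3b**2 + 5b + 2.
The remaining quadratic factors as (3b + 2)(b + 1).

(3b + 2)(b + 1)(b + 4)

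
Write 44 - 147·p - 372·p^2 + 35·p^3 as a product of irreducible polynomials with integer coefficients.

By the rational root theorem, p = 1/5 is a root, so (5·p - 1) divides it; the quotient is 7·p^2 - 73·p - 44.
The remaining quadratic factors as (7·p + 4)(p - 11).

(5·p - 1)·(7·p + 4)·(p - 11)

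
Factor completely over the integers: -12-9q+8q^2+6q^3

(3q+4)(2q^2-3)

Group as (6q^3-9q) + (8q^2-12) = 3q(2q^2-3) + 4(2q^2-3).
Both groups share the factor (2q^2-3).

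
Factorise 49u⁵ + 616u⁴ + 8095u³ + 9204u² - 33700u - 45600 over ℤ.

Trying the rational-root candidates, u = 2 is a root, so (u - 2) divides it; the quotient is 49u⁴ + 714u³ + 9523u² + 28250u + 22800.
Next, u = -15/7 is a root, so (7u + 15) is a factor; dividing leaves 7u³ + 87u² + 1174u + 1520.
Next, u = -10/7 is a root, giving the factor (7u + 10) and quotient u² + 11u + 152.
The quadratic u² + 11u + 152 has discriminant -487 < 0 and is irreducible over ℤ.

(7u + 10)(7u + 15)(u - 2)(u² + 11u + 152)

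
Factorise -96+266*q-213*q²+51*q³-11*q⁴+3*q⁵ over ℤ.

(3*q-2)*(q-1)*(q-3)*(q²+q+16)

Among the possible rational roots, q = 1 is a root, so (q-1) divides it; the quotient is 3*q⁴-8*q³+43*q²-170*q+96.
Then q = 2/3 is a root, giving the factor (3*q-2) and quotient q³-2*q²+13*q-48.
Next, q = 3 is a root, so (q-3) divides it; the quotient is q²+q+16.
The quadratic q²+q+16 has discriminant -63 < 0 and is irreducible over ℤ.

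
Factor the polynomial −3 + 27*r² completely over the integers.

Pull out the common factor 3; 9*r² − 1 is a difference of squares.

3*(3*r + 1)*(3*r − 1)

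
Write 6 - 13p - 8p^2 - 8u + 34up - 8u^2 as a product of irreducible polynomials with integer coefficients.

Group: -2u(4u - p - 2) + (8p - 3)(4u - p - 2); both groups contain (4u - p - 2).

-(2u - 8p + 3)(4u - p - 2)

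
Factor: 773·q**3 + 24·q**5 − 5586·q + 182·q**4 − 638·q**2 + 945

Among the possible rational roots, q = 1/6 is a root, so (6·q − 1) is a factor; dividing leaves 4·q**4 + 31·q**3 + 134·q**2 − 84·q − 945.
Then q = −3 is a root, so (q + 3) is a factor; dividing leaves 4·q**3 + 19·q**2 + 77·q − 315.
Then q = 9/4 is a root, giving the factor (4·q − 9) and quotient q**2 + 7·q + 35.
The quadratic q**2 + 7·q + 35 has discriminant −91 < 0 and is irreducible over ℤ.

(4·q − 9)·(6·q − 1)·(q + 3)·(q**2 + 7·q + 35)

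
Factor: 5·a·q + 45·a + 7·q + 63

Group as (5·a·q + 45·a) + (7·q + 63) = 5·a·(q + 9) + 7·(q + 9).
Both groups share the factor (q + 9).

(5·a + 7)·(q + 9)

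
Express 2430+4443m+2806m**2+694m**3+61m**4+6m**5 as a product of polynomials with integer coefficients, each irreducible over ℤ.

(2m+3)(3m+5)(m+2)(m**2+5m+81)

Trying the rational-root candidates, m = −5/3 is a root, giving the factor (3m+5) and quotient 2m**4+17m**3+203m**2+597m+486.
Next, m = −2 is a root, so (m+2) divides it; the quotient is 2m**3+13m**2+177m+243.
Then m = −3/2 is a root, so (2m+3) divides it; the quotient is m**2+5m+81.
The quadratic m**2+5m+81 has discriminant −299 < 0 and is irreducible over ℤ.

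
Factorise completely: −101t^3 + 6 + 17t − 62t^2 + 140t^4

Testing divisors of the constant over divisors of the leading coefficient, t = −1/4 is a root, giving the factor (4t + 1) and quotient 35t^3 − 34t^2 − 7t + 6.
Then t = 2/5 is a root, giving the factor (5t − 2) and quotient 7t^2 − 4t − 3.
The remaining quadratic factors as (7t + 3)(t − 1).

(4t + 1)(5t − 2)(7t + 3)(t − 1)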